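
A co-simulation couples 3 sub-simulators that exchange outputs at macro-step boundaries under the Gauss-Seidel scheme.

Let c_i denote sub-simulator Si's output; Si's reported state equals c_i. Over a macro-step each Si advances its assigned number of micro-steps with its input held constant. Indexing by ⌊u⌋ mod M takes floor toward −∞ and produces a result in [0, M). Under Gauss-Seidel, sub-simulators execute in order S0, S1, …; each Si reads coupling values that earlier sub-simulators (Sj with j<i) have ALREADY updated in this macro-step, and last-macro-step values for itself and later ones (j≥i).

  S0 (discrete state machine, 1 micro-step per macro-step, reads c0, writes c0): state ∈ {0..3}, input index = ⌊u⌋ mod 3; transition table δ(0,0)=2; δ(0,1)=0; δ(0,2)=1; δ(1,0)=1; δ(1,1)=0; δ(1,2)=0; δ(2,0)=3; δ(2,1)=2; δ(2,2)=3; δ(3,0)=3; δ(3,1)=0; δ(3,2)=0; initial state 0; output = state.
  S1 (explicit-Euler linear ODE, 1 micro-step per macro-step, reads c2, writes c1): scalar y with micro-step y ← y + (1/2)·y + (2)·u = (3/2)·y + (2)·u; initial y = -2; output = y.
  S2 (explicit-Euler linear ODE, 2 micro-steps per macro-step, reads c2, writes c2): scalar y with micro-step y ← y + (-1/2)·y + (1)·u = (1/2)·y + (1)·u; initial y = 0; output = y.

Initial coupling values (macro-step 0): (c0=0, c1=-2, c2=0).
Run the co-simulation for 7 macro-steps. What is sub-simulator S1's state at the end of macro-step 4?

S1 state at macro-step 4 = -81/8

macro 1: S0 reads c0=0 → after 1×micro: 2; S1 reads c2=0 → after 1×micro: -3; S2 reads c2=0 → after 2×micro: 0 ⇒ (c0=2, c1=-3, c2=0)
macro 2: S0 reads c0=2 → after 1×micro: 3; S1 reads c2=0 → after 1×micro: -9/2; S2 reads c2=0 → after 2×micro: 0 ⇒ (c0=3, c1=-9/2, c2=0)
macro 3: S0 reads c0=3 → after 1×micro: 3; S1 reads c2=0 → after 1×micro: -27/4; S2 reads c2=0 → after 2×micro: 0 ⇒ (c0=3, c1=-27/4, c2=0)
macro 4: S0 reads c0=3 → after 1×micro: 3; S1 reads c2=0 → after 1×micro: -81/8; S2 reads c2=0 → after 2×micro: 0 ⇒ (c0=3, c1=-81/8, c2=0)
macro 5: S0 reads c0=3 → after 1×micro: 3; S1 reads c2=0 → after 1×micro: -243/16; S2 reads c2=0 → after 2×micro: 0 ⇒ (c0=3, c1=-243/16, c2=0)
macro 6: S0 reads c0=3 → after 1×micro: 3; S1 reads c2=0 → after 1×micro: -729/32; S2 reads c2=0 → after 2×micro: 0 ⇒ (c0=3, c1=-729/32, c2=0)
macro 7: S0 reads c0=3 → after 1×micro: 3; S1 reads c2=0 → after 1×micro: -2187/64; S2 reads c2=0 → after 2×micro: 0 ⇒ (c0=3, c1=-2187/64, c2=0)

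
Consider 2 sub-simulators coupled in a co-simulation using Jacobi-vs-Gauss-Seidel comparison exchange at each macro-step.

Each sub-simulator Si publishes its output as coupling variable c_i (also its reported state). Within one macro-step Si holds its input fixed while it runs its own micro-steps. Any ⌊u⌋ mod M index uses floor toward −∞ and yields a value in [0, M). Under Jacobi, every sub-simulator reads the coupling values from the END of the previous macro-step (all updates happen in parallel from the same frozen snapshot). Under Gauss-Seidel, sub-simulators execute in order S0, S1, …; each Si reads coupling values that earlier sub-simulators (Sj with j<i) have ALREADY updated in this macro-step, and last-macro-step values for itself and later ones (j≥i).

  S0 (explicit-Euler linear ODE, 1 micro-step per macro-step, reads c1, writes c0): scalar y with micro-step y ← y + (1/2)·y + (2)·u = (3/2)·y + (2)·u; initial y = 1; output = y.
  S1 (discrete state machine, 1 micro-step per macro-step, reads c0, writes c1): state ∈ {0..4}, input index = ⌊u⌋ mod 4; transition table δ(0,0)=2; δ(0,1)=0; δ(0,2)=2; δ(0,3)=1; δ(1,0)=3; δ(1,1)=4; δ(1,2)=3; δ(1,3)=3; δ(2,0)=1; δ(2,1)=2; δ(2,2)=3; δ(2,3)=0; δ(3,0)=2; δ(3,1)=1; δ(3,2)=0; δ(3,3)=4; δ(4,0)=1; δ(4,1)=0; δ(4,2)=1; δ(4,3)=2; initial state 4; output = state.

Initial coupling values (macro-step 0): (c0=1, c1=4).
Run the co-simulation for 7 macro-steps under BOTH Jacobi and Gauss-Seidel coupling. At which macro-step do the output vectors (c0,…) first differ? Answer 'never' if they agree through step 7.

[Jacobi] macro 1: S0 reads c1=4 → after 1×micro: 19/2; S1 reads c0=1 → after 1×micro: 0 ⇒ (c0=19/2, c1=0)
[Jacobi] macro 2: S0 reads c1=0 → after 1×micro: 57/4; S1 reads c0=19/2 → after 1×micro: 0 ⇒ (c0=57/4, c1=0)
[Jacobi] macro 3: S0 reads c1=0 → after 1×micro: 171/8; S1 reads c0=57/4 → after 1×micro: 2 ⇒ (c0=171/8, c1=2)
[Jacobi] macro 4: S0 reads c1=2 → after 1×micro: 577/16; S1 reads c0=171/8 → after 1×micro: 2 ⇒ (c0=577/16, c1=2)
[Jacobi] macro 5: S0 reads c1=2 → after 1×micro: 1859/32; S1 reads c0=577/16 → after 1×micro: 1 ⇒ (c0=1859/32, c1=1)
[Jacobi] macro 6: S0 reads c1=1 → after 1×micro: 5705/64; S1 reads c0=1859/32 → after 1×micro: 3 ⇒ (c0=5705/64, c1=3)
[Jacobi] macro 7: S0 reads c1=3 → after 1×micro: 17883/128; S1 reads c0=5705/64 → after 1×micro: 1 ⇒ (c0=17883/128, c1=1)
[Gauss-Seidel] macro 1: S0 reads c1=4 → after 1×micro: 19/2; S1 reads c0=19/2 → after 1×micro: 0 ⇒ (c0=19/2, c1=0)
[Gauss-Seidel] macro 2: S0 reads c1=0 → after 1×micro: 57/4; S1 reads c0=57/4 → after 1×micro: 2 ⇒ (c0=57/4, c1=2)
[Gauss-Seidel] macro 3: S0 reads c1=2 → after 1×micro: 203/8; S1 reads c0=203/8 → after 1×micro: 2 ⇒ (c0=203/8, c1=2)
[Gauss-Seidel] macro 4: S0 reads c1=2 → after 1×micro: 673/16; S1 reads c0=673/16 → after 1×micro: 3 ⇒ (c0=673/16, c1=3)
[Gauss-Seidel] macro 5: S0 reads c1=3 → after 1×micro: 2211/32; S1 reads c0=2211/32 → after 1×micro: 1 ⇒ (c0=2211/32, c1=1)
[Gauss-Seidel] macro 6: S0 reads c1=1 → after 1×micro: 6761/64; S1 reads c0=6761/64 → after 1×micro: 4 ⇒ (c0=6761/64, c1=4)
[Gauss-Seidel] macro 7: S0 reads c1=4 → after 1×micro: 21307/128; S1 reads c0=21307/128 → after 1×micro: 1 ⇒ (c0=21307/128, c1=1)

first divergence at macro-step: 2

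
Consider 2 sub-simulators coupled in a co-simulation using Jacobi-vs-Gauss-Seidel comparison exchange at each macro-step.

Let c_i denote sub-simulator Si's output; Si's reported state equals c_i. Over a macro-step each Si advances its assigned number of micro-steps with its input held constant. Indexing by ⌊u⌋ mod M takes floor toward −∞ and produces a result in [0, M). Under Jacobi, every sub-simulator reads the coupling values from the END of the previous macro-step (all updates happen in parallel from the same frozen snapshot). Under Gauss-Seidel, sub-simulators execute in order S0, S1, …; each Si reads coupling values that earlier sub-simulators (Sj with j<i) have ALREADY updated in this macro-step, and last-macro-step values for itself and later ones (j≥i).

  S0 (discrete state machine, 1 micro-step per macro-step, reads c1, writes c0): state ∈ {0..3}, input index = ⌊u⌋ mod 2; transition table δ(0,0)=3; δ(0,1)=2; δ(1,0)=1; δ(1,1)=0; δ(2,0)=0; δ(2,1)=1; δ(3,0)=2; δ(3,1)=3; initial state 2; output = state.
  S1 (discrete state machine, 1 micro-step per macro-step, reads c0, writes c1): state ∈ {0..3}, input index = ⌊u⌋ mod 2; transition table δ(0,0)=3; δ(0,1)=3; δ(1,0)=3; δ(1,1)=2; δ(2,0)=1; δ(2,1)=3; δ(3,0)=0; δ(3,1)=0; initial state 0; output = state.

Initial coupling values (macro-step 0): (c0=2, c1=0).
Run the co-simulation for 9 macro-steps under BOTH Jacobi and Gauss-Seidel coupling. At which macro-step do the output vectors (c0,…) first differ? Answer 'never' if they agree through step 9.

first divergence at macro-step: never

[Jacobi] macro 1: S0 reads c1=0 → after 1×micro: 0; S1 reads c0=2 → after 1×micro: 3 ⇒ (c0=0, c1=3)
[Jacobi] macro 2: S0 reads c1=3 → after 1×micro: 2; S1 reads c0=0 → after 1×micro: 0 ⇒ (c0=2, c1=0)
[Jacobi] macro 3: S0 reads c1=0 → after 1×micro: 0; S1 reads c0=2 → after 1×micro: 3 ⇒ (c0=0, c1=3)
[Jacobi] macro 4: S0 reads c1=3 → after 1×micro: 2; S1 reads c0=0 → after 1×micro: 0 ⇒ (c0=2, c1=0)
[Jacobi] macro 5: S0 reads c1=0 → after 1×micro: 0; S1 reads c0=2 → after 1×micro: 3 ⇒ (c0=0, c1=3)
[Jacobi] macro 6: S0 reads c1=3 → after 1×micro: 2; S1 reads c0=0 → after 1×micro: 0 ⇒ (c0=2, c1=0)
[Jacobi] macro 7: S0 reads c1=0 → after 1×micro: 0; S1 reads c0=2 → after 1×micro: 3 ⇒ (c0=0, c1=3)
[Jacobi] macro 8: S0 reads c1=3 → after 1×micro: 2; S1 reads c0=0 → after 1×micro: 0 ⇒ (c0=2, c1=0)
[Jacobi] macro 9: S0 reads c1=0 → after 1×micro: 0; S1 reads c0=2 → after 1×micro: 3 ⇒ (c0=0, c1=3)
[Gauss-Seidel] macro 1: S0 reads c1=0 → after 1×micro: 0; S1 reads c0=0 → after 1×micro: 3 ⇒ (c0=0, c1=3)
[Gauss-Seidel] macro 2: S0 reads c1=3 → after 1×micro: 2; S1 reads c0=2 → after 1×micro: 0 ⇒ (c0=2, c1=0)
[Gauss-Seidel] macro 3: S0 reads c1=0 → after 1×micro: 0; S1 reads c0=0 → after 1×micro: 3 ⇒ (c0=0, c1=3)
[Gauss-Seidel] macro 4: S0 reads c1=3 → after 1×micro: 2; S1 reads c0=2 → after 1×micro: 0 ⇒ (c0=2, c1=0)
[Gauss-Seidel] macro 5: S0 reads c1=0 → after 1×micro: 0; S1 reads c0=0 → after 1×micro: 3 ⇒ (c0=0, c1=3)
[Gauss-Seidel] macro 6: S0 reads c1=3 → after 1×micro: 2; S1 reads c0=2 → after 1×micro: 0 ⇒ (c0=2, c1=0)
[Gauss-Seidel] macro 7: S0 reads c1=0 → after 1×micro: 0; S1 reads c0=0 → after 1×micro: 3 ⇒ (c0=0, c1=3)
[Gauss-Seidel] macro 8: S0 reads c1=3 → after 1×micro: 2; S1 reads c0=2 → after 1×micro: 0 ⇒ (c0=2, c1=0)
[Gauss-Seidel] macro 9: S0 reads c1=0 → after 1×micro: 0; S1 reads c0=0 → after 1×micro: 3 ⇒ (c0=0, c1=3)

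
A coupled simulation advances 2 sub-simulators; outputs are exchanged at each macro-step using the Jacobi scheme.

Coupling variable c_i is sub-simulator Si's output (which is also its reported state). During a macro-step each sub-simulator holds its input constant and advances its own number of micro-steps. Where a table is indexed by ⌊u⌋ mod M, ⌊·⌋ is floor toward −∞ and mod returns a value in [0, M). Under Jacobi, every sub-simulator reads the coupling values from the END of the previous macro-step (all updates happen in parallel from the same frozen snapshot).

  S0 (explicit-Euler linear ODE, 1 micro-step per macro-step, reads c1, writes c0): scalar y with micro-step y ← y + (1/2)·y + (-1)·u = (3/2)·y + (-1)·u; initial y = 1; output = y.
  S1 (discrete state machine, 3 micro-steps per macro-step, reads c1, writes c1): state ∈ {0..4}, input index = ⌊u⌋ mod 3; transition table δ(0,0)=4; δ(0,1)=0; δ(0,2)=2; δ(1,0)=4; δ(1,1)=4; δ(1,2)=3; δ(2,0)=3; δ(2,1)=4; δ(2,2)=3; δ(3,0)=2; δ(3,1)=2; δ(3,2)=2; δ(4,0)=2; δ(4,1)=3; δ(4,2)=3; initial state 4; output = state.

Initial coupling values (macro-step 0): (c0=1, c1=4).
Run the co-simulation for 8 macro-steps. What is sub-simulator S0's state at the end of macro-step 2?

macro 1: S0 reads c1=4 → after 1×micro: -5/2; S1 reads c1=4 → after 3×micro: 4 ⇒ (c0=-5/2, c1=4)
macro 2: S0 reads c1=4 → after 1×micro: -31/4; S1 reads c1=4 → after 3×micro: 4 ⇒ (c0=-31/4, c1=4)
macro 3: S0 reads c1=4 → after 1×micro: -125/8; S1 reads c1=4 → after 3×micro: 4 ⇒ (c0=-125/8, c1=4)
macro 4: S0 reads c1=4 → after 1×micro: -439/16; S1 reads c1=4 → after 3×micro: 4 ⇒ (c0=-439/16, c1=4)
macro 5: S0 reads c1=4 → after 1×micro: -1445/32; S1 reads c1=4 → after 3×micro: 4 ⇒ (c0=-1445/32, c1=4)
macro 6: S0 reads c1=4 → after 1×micro: -4591/64; S1 reads c1=4 → after 3×micro: 4 ⇒ (c0=-4591/64, c1=4)
macro 7: S0 reads c1=4 → after 1×micro: -14285/128; S1 reads c1=4 → after 3×micro: 4 ⇒ (c0=-14285/128, c1=4)
macro 8: S0 reads c1=4 → after 1×micro: -43879/256; S1 reads c1=4 → after 3×micro: 4 ⇒ (c0=-43879/256, c1=4)

S0 state at macro-step 2 = -31/4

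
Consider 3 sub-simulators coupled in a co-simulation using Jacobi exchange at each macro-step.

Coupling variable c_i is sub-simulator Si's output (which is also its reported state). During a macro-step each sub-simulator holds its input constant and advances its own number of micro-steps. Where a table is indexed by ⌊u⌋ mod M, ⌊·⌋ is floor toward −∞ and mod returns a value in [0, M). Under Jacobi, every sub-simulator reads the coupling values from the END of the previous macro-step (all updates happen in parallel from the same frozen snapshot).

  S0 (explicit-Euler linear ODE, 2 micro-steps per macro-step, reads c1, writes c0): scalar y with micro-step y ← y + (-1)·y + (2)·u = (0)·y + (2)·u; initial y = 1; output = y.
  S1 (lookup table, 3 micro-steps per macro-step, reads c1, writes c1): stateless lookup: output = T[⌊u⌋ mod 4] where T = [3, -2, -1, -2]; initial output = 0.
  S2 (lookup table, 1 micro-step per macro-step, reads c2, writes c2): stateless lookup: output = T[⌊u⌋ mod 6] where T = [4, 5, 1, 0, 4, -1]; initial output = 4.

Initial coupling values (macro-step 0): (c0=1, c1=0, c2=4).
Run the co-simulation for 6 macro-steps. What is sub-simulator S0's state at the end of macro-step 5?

macro 1: S0 reads c1=0 → after 2×micro: 0; S1 reads c1=0 → after 3×micro: 3; S2 reads c2=4 → after 1×micro: 4 ⇒ (c0=0, c1=3, c2=4)
macro 2: S0 reads c1=3 → after 2×micro: 6; S1 reads c1=3 → after 3×micro: -2; S2 reads c2=4 → after 1×micro: 4 ⇒ (c0=6, c1=-2, c2=4)
macro 3: S0 reads c1=-2 → after 2×micro: -4; S1 reads c1=-2 → after 3×micro: -1; S2 reads c2=4 → after 1×micro: 4 ⇒ (c0=-4, c1=-1, c2=4)
macro 4: S0 reads c1=-1 → after 2×micro: -2; S1 reads c1=-1 → after 3×micro: -2; S2 reads c2=4 → after 1×micro: 4 ⇒ (c0=-2, c1=-2, c2=4)
macro 5: S0 reads c1=-2 → after 2×micro: -4; S1 reads c1=-2 → after 3×micro: -1; S2 reads c2=4 → after 1×micro: 4 ⇒ (c0=-4, c1=-1, c2=4)
macro 6: S0 reads c1=-1 → after 2×micro: -2; S1 reads c1=-1 → after 3×micro: -2; S2 reads c2=4 → after 1×micro: 4 ⇒ (c0=-2, c1=-2, c2=4)

S0 state at macro-step 5 = -4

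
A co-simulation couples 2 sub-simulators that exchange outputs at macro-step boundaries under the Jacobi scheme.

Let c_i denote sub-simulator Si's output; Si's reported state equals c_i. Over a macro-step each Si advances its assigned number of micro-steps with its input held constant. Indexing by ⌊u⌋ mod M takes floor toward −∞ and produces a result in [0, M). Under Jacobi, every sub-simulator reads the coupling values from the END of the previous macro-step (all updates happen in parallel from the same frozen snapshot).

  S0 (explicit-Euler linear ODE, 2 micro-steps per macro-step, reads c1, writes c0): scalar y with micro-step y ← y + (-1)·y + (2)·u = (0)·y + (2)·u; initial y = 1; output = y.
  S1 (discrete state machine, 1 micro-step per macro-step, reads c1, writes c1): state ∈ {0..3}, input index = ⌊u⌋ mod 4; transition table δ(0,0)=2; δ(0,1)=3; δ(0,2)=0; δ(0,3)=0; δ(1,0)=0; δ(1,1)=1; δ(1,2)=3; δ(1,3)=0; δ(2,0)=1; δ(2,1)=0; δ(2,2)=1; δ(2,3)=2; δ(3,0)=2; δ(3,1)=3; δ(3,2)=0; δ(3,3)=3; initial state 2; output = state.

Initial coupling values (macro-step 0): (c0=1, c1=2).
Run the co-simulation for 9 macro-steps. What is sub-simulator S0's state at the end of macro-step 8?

macro 1: S0 reads c1=2 → after 2×micro: 4; S1 reads c1=2 → after 1×micro: 1 ⇒ (c0=4, c1=1)
macro 2: S0 reads c1=1 → after 2×micro: 2; S1 reads c1=1 → after 1×micro: 1 ⇒ (c0=2, c1=1)
macro 3: S0 reads c1=1 → after 2×micro: 2; S1 reads c1=1 → after 1×micro: 1 ⇒ (c0=2, c1=1)
macro 4: S0 reads c1=1 → after 2×micro: 2; S1 reads c1=1 → after 1×micro: 1 ⇒ (c0=2, c1=1)
macro 5: S0 reads c1=1 → after 2×micro: 2; S1 reads c1=1 → after 1×micro: 1 ⇒ (c0=2, c1=1)
macro 6: S0 reads c1=1 → after 2×micro: 2; S1 reads c1=1 → after 1×micro: 1 ⇒ (c0=2, c1=1)
macro 7: S0 reads c1=1 → after 2×micro: 2; S1 reads c1=1 → after 1×micro: 1 ⇒ (c0=2, c1=1)
macro 8: S0 reads c1=1 → after 2×micro: 2; S1 reads c1=1 → after 1×micro: 1 ⇒ (c0=2, c1=1)
macro 9: S0 reads c1=1 → after 2×micro: 2; S1 reads c1=1 → after 1×micro: 1 ⇒ (c0=2, c1=1)

S0 state at macro-step 8 = 2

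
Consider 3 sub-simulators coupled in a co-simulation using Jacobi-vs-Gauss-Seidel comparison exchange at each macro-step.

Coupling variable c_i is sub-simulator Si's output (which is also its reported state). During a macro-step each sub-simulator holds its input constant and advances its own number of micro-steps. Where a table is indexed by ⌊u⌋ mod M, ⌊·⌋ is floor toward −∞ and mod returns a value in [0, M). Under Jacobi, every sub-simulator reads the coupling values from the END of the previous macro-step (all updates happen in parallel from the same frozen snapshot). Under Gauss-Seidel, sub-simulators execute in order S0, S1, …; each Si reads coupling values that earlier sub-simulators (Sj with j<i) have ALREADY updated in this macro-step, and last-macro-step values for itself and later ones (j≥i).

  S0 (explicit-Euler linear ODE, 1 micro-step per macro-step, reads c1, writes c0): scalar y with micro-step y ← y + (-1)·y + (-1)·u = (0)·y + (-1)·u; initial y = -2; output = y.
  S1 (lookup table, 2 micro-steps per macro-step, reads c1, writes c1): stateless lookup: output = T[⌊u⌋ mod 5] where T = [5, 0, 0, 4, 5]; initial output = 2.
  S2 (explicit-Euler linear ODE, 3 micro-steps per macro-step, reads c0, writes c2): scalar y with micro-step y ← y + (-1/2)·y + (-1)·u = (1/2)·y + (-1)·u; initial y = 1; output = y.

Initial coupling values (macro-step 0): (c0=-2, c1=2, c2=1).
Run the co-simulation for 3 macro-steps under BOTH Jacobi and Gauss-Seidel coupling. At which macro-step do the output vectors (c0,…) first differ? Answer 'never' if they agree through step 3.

[Jacobi] macro 1: S0 reads c1=2 → after 1×micro: -2; S1 reads c1=2 → after 2×micro: 0; S2 reads c0=-2 → after 3×micro: 29/8 ⇒ (c0=-2, c1=0, c2=29/8)
[Jacobi] macro 2: S0 reads c1=0 → after 1×micro: 0; S1 reads c1=0 → after 2×micro: 5; S2 reads c0=-2 → after 3×micro: 253/64 ⇒ (c0=0, c1=5, c2=253/64)
[Jacobi] macro 3: S0 reads c1=5 → after 1×micro: -5; S1 reads c1=5 → after 2×micro: 5; S2 reads c0=0 → after 3×micro: 253/512 ⇒ (c0=-5, c1=5, c2=253/512)
[Gauss-Seidel] macro 1: S0 reads c1=2 → after 1×micro: -2; S1 reads c1=2 → after 2×micro: 0; S2 reads c0=-2 → after 3×micro: 29/8 ⇒ (c0=-2, c1=0, c2=29/8)
[Gauss-Seidel] macro 2: S0 reads c1=0 → after 1×micro: 0; S1 reads c1=0 → after 2×micro: 5; S2 reads c0=0 → after 3×micro: 29/64 ⇒ (c0=0, c1=5, c2=29/64)
[Gauss-Seidel] macro 3: S0 reads c1=5 → after 1×micro: -5; S1 reads c1=5 → after 2×micro: 5; S2 reads c0=-5 → after 3×micro: 4509/512 ⇒ (c0=-5, c1=5, c2=4509/512)

first divergence at macro-step: 2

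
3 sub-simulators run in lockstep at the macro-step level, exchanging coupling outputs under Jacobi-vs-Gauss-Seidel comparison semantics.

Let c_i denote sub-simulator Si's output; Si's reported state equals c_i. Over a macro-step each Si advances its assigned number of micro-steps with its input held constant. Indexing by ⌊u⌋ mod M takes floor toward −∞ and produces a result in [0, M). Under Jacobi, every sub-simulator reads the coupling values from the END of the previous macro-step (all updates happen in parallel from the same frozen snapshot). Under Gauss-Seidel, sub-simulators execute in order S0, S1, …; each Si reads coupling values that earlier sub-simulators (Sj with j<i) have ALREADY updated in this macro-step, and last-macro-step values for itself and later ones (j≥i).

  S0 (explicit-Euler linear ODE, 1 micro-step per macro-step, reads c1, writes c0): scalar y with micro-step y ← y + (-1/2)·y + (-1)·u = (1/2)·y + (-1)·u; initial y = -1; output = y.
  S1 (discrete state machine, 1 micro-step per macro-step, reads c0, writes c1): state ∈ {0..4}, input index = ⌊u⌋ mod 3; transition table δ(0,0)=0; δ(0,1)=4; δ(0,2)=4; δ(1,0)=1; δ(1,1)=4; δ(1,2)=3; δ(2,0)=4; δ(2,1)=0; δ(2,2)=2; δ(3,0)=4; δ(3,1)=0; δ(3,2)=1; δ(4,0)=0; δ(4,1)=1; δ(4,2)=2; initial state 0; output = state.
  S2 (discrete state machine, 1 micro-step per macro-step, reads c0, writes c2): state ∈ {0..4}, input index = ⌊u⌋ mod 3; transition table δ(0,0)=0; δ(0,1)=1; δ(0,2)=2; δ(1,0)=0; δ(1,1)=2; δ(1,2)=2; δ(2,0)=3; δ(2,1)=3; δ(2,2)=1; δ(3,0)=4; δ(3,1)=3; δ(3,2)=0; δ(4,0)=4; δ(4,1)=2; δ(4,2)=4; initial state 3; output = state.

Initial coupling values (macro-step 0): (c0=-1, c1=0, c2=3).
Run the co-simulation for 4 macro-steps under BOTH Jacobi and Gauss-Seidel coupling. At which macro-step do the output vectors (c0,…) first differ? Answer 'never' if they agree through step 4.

[Jacobi] macro 1: S0 reads c1=0 → after 1×micro: -1/2; S1 reads c0=-1 → after 1×micro: 4; S2 reads c0=-1 → after 1×micro: 0 ⇒ (c0=-1/2, c1=4, c2=0)
[Jacobi] macro 2: S0 reads c1=4 → after 1×micro: -17/4; S1 reads c0=-1/2 → after 1×micro: 2; S2 reads c0=-1/2 → after 1×micro: 2 ⇒ (c0=-17/4, c1=2, c2=2)
[Jacobi] macro 3: S0 reads c1=2 → after 1×micro: -33/8; S1 reads c0=-17/4 → after 1×micro: 0; S2 reads c0=-17/4 → after 1×micro: 3 ⇒ (c0=-33/8, c1=0, c2=3)
[Jacobi] macro 4: S0 reads c1=0 → after 1×micro: -33/16; S1 reads c0=-33/8 → after 1×micro: 4; S2 reads c0=-33/8 → after 1×micro: 3 ⇒ (c0=-33/16, c1=4, c2=3)
[Gauss-Seidel] macro 1: S0 reads c1=0 → after 1×micro: -1/2; S1 reads c0=-1/2 → after 1×micro: 4; S2 reads c0=-1/2 → after 1×micro: 0 ⇒ (c0=-1/2, c1=4, c2=0)
[Gauss-Seidel] macro 2: S0 reads c1=4 → after 1×micro: -17/4; S1 reads c0=-17/4 → after 1×micro: 1; S2 reads c0=-17/4 → after 1×micro: 1 ⇒ (c0=-17/4, c1=1, c2=1)
[Gauss-Seidel] macro 3: S0 reads c1=1 → after 1×micro: -25/8; S1 reads c0=-25/8 → after 1×micro: 3; S2 reads c0=-25/8 → after 1×micro: 2 ⇒ (c0=-25/8, c1=3, c2=2)
[Gauss-Seidel] macro 4: S0 reads c1=3 → after 1×micro: -73/16; S1 reads c0=-73/16 → after 1×micro: 0; S2 reads c0=-73/16 → after 1×micro: 3 ⇒ (c0=-73/16, c1=0, c2=3)

first divergence at macro-step: 2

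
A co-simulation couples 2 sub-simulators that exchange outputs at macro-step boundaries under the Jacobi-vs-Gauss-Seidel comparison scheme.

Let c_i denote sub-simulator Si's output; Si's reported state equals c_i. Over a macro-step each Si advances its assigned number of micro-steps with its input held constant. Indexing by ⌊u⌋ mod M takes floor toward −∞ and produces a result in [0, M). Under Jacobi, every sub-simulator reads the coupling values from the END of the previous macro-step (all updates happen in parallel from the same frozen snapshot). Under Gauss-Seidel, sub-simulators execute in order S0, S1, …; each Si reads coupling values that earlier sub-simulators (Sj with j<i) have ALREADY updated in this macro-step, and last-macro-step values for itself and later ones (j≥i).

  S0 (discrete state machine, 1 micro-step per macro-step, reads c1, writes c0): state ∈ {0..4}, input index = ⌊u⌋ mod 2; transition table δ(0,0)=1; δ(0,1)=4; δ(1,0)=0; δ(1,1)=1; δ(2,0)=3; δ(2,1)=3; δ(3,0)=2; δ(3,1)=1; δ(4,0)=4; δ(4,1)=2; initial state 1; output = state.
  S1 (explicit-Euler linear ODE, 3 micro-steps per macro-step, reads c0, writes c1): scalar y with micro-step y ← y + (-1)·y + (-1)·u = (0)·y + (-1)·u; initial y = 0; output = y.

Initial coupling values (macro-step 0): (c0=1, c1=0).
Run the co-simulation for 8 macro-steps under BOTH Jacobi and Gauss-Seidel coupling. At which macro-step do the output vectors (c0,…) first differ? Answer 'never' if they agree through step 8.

first divergence at macro-step: 1

[Jacobi] macro 1: S0 reads c1=0 → after 1×micro: 0; S1 reads c0=1 → after 3×micro: -1 ⇒ (c0=0, c1=-1)
[Jacobi] macro 2: S0 reads c1=-1 → after 1×micro: 4; S1 reads c0=0 → after 3×micro: 0 ⇒ (c0=4, c1=0)
[Jacobi] macro 3: S0 reads c1=0 → after 1×micro: 4; S1 reads c0=4 → after 3×micro: -4 ⇒ (c0=4, c1=-4)
[Jacobi] macro 4: S0 reads c1=-4 → after 1×micro: 4; S1 reads c0=4 → after 3×micro: -4 ⇒ (c0=4, c1=-4)
[Jacobi] macro 5: S0 reads c1=-4 → after 1×micro: 4; S1 reads c0=4 → after 3×micro: -4 ⇒ (c0=4, c1=-4)
[Jacobi] macro 6: S0 reads c1=-4 → after 1×micro: 4; S1 reads c0=4 → after 3×micro: -4 ⇒ (c0=4, c1=-4)
[Jacobi] macro 7: S0 reads c1=-4 → after 1×micro: 4; S1 reads c0=4 → after 3×micro: -4 ⇒ (c0=4, c1=-4)
[Jacobi] macro 8: S0 reads c1=-4 → after 1×micro: 4; S1 reads c0=4 → after 3×micro: -4 ⇒ (c0=4, c1=-4)
[Gauss-Seidel] macro 1: S0 reads c1=0 → after 1×micro: 0; S1 reads c0=0 → after 3×micro: 0 ⇒ (c0=0, c1=0)
[Gauss-Seidel] macro 2: S0 reads c1=0 → after 1×micro: 1; S1 reads c0=1 → after 3×micro: -1 ⇒ (c0=1, c1=-1)
[Gauss-Seidel] macro 3: S0 reads c1=-1 → after 1×micro: 1; S1 reads c0=1 → after 3×micro: -1 ⇒ (c0=1, c1=-1)
[Gauss-Seidel] macro 4: S0 reads c1=-1 → after 1×micro: 1; S1 reads c0=1 → after 3×micro: -1 ⇒ (c0=1, c1=-1)
[Gauss-Seidel] macro 5: S0 reads c1=-1 → after 1×micro: 1; S1 reads c0=1 → after 3×micro: -1 ⇒ (c0=1, c1=-1)
[Gauss-Seidel] macro 6: S0 reads c1=-1 → after 1×micro: 1; S1 reads c0=1 → after 3×micro: -1 ⇒ (c0=1, c1=-1)
[Gauss-Seidel] macro 7: S0 reads c1=-1 → after 1×micro: 1; S1 reads c0=1 → after 3×micro: -1 ⇒ (c0=1, c1=-1)
[Gauss-Seidel] macro 8: S0 reads c1=-1 → after 1×micro: 1; S1 reads c0=1 → after 3×micro: -1 ⇒ (c0=1, c1=-1)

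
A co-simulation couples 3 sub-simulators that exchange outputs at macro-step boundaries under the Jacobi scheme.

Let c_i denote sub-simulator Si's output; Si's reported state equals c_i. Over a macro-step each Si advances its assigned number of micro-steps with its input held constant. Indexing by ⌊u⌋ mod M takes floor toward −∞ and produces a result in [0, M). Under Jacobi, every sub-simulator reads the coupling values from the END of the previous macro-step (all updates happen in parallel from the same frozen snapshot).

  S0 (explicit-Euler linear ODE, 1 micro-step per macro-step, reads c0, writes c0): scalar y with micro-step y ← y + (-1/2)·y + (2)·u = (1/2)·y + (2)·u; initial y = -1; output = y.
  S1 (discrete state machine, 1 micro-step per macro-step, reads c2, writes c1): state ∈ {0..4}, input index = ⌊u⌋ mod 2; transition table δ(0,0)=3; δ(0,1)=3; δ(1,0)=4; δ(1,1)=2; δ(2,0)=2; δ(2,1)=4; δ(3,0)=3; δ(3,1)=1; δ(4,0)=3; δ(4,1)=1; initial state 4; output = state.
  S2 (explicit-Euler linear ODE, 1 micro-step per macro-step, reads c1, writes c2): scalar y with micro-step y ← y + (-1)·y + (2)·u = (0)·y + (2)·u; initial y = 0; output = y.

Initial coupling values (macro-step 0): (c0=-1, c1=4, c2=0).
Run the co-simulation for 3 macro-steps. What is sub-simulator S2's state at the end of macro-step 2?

S2 state at macro-step 2 = 6

macro 1: S0 reads c0=-1 → after 1×micro: -5/2; S1 reads c2=0 → after 1×micro: 3; S2 reads c1=4 → after 1×micro: 8 ⇒ (c0=-5/2, c1=3, c2=8)
macro 2: S0 reads c0=-5/2 → after 1×micro: -25/4; S1 reads c2=8 → after 1×micro: 3; S2 reads c1=3 → after 1×micro: 6 ⇒ (c0=-25/4, c1=3, c2=6)
macro 3: S0 reads c0=-25/4 → after 1×micro: -125/8; S1 reads c2=6 → after 1×micro: 3; S2 reads c1=3 → after 1×micro: 6 ⇒ (c0=-125/8, c1=3, c2=6)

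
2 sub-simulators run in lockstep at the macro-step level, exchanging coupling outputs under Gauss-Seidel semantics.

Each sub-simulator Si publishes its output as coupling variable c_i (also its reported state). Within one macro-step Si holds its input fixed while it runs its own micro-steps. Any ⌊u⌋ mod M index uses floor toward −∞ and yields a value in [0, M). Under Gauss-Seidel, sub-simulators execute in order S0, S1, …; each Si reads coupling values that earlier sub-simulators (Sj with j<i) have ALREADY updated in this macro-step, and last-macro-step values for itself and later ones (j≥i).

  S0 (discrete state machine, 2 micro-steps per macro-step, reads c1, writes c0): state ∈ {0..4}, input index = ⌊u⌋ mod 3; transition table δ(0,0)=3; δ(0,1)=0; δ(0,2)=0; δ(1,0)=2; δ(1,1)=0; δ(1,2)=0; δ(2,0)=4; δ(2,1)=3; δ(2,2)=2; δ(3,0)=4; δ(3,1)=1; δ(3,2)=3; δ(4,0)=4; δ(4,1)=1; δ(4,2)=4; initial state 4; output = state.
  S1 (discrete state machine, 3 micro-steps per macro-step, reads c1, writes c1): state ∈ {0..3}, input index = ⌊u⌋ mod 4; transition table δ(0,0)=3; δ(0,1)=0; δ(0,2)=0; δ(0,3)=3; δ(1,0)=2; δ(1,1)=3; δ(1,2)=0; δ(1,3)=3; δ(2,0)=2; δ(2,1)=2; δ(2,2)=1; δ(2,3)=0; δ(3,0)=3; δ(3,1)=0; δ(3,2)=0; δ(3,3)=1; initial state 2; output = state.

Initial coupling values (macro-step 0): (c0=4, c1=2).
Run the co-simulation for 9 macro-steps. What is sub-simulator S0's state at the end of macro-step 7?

S0 state at macro-step 7 = 0

macro 1: S0 reads c1=2 → after 2×micro: 4; S1 reads c1=2 → after 3×micro: 0 ⇒ (c0=4, c1=0)
macro 2: S0 reads c1=0 → after 2×micro: 4; S1 reads c1=0 → after 3×micro: 3 ⇒ (c0=4, c1=3)
macro 3: S0 reads c1=3 → after 2×micro: 4; S1 reads c1=3 → after 3×micro: 1 ⇒ (c0=4, c1=1)
macro 4: S0 reads c1=1 → after 2×micro: 0; S1 reads c1=1 → after 3×micro: 0 ⇒ (c0=0, c1=0)
macro 5: S0 reads c1=0 → after 2×micro: 4; S1 reads c1=0 → after 3×micro: 3 ⇒ (c0=4, c1=3)
macro 6: S0 reads c1=3 → after 2×micro: 4; S1 reads c1=3 → after 3×micro: 1 ⇒ (c0=4, c1=1)
macro 7: S0 reads c1=1 → after 2×micro: 0; S1 reads c1=1 → after 3×micro: 0 ⇒ (c0=0, c1=0)
macro 8: S0 reads c1=0 → after 2×micro: 4; S1 reads c1=0 → after 3×micro: 3 ⇒ (c0=4, c1=3)
macro 9: S0 reads c1=3 → after 2×micro: 4; S1 reads c1=3 → after 3×micro: 1 ⇒ (c0=4, c1=1)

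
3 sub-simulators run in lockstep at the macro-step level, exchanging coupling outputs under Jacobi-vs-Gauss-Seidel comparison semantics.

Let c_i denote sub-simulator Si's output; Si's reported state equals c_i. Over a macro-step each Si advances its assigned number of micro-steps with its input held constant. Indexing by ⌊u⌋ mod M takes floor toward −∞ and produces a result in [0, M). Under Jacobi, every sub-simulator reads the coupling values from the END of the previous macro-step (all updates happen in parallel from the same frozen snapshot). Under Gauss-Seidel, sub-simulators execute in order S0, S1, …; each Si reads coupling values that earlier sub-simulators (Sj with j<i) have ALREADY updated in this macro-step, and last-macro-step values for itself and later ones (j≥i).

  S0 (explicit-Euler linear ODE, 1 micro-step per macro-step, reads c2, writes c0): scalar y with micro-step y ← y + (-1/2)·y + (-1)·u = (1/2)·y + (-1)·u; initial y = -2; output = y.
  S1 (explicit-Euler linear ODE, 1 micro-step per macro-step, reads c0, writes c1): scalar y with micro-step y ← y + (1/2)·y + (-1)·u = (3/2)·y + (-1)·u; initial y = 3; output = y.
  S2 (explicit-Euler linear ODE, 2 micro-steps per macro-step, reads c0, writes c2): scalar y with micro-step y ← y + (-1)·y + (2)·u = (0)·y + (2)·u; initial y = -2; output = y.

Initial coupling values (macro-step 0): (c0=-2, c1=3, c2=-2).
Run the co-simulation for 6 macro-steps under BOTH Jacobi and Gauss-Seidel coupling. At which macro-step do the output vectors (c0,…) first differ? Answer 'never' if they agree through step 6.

first divergence at macro-step: 1

[Jacobi] macro 1: S0 reads c2=-2 → after 1×micro: 1; S1 reads c0=-2 → after 1×micro: 13/2; S2 reads c0=-2 → after 2×micro: -4 ⇒ (c0=1, c1=13/2, c2=-4)
[Jacobi] macro 2: S0 reads c2=-4 → after 1×micro: 9/2; S1 reads c0=1 → after 1×micro: 35/4; S2 reads c0=1 → after 2×micro: 2 ⇒ (c0=9/2, c1=35/4, c2=2)
[Jacobi] macro 3: S0 reads c2=2 → after 1×micro: 1/4; S1 reads c0=9/2 → after 1×micro: 69/8; S2 reads c0=9/2 → after 2×micro: 9 ⇒ (c0=1/4, c1=69/8, c2=9)
[Jacobi] macro 4: S0 reads c2=9 → after 1×micro: -71/8; S1 reads c0=1/4 → after 1×micro: 203/16; S2 reads c0=1/4 → after 2×micro: 1/2 ⇒ (c0=-71/8, c1=203/16, c2=1/2)
[Jacobi] macro 5: S0 reads c2=1/2 → after 1×micro: -79/16; S1 reads c0=-71/8 → after 1×micro: 893/32; S2 reads c0=-71/8 → after 2×micro: -71/4 ⇒ (c0=-79/16, c1=893/32, c2=-71/4)
[Jacobi] macro 6: S0 reads c2=-71/4 → after 1×micro: 489/32; S1 reads c0=-79/16 → after 1×micro: 2995/64; S2 reads c0=-79/16 → after 2×micro: -79/8 ⇒ (c0=489/32, c1=2995/64, c2=-79/8)
[Gauss-Seidel] macro 1: S0 reads c2=-2 → after 1×micro: 1; S1 reads c0=1 → after 1×micro: 7/2; S2 reads c0=1 → after 2×micro: 2 ⇒ (c0=1, c1=7/2, c2=2)
[Gauss-Seidel] macro 2: S0 reads c2=2 → after 1×micro: -3/2; S1 reads c0=-3/2 → after 1×micro: 27/4; S2 reads c0=-3/2 → after 2×micro: -3 ⇒ (c0=-3/2, c1=27/4, c2=-3)
[Gauss-Seidel] macro 3: S0 reads c2=-3 → after 1×micro: 9/4; S1 reads c0=9/4 → after 1×micro: 63/8; S2 reads c0=9/4 → after 2×micro: 9/2 ⇒ (c0=9/4, c1=63/8, c2=9/2)
[Gauss-Seidel] macro 4: S0 reads c2=9/2 → after 1×micro: -27/8; S1 reads c0=-27/8 → after 1×micro: 243/16; S2 reads c0=-27/8 → after 2×micro: -27/4 ⇒ (c0=-27/8, c1=243/16, c2=-27/4)
[Gauss-Seidel] macro 5: S0 reads c2=-27/4 → after 1×micro: 81/16; S1 reads c0=81/16 → after 1×micro: 567/32; S2 reads c0=81/16 → after 2×micro: 81/8 ⇒ (c0=81/16, c1=567/32, c2=81/8)
[Gauss-Seidel] macro 6: S0 reads c2=81/8 → after 1×micro: -243/32; S1 reads c0=-243/32 → after 1×micro: 2187/64; S2 reads c0=-243/32 → after 2×micro: -243/16 ⇒ (c0=-243/32, c1=2187/64, c2=-243/16)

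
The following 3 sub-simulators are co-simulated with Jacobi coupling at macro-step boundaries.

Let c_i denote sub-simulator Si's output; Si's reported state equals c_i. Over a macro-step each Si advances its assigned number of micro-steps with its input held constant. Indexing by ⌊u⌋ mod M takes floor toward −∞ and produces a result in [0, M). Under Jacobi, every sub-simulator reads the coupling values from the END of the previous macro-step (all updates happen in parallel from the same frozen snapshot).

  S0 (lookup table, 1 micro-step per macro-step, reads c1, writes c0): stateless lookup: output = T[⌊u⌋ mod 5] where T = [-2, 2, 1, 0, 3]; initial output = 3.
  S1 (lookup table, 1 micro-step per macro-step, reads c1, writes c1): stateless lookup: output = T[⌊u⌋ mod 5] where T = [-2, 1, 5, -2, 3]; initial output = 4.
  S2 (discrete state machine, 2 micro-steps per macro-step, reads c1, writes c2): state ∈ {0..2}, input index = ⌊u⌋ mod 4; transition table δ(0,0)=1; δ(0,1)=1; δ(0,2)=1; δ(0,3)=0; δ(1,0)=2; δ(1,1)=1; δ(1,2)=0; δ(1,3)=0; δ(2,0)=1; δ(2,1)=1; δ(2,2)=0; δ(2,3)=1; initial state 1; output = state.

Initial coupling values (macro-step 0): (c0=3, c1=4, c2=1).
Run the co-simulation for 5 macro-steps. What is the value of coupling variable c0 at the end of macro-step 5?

macro 1: S0 reads c1=4 → after 1×micro: 3; S1 reads c1=4 → after 1×micro: 3; S2 reads c1=4 → after 2×micro: 1 ⇒ (c0=3, c1=3, c2=1)
macro 2: S0 reads c1=3 → after 1×micro: 0; S1 reads c1=3 → after 1×micro: -2; S2 reads c1=3 → after 2×micro: 0 ⇒ (c0=0, c1=-2, c2=0)
macro 3: S0 reads c1=-2 → after 1×micro: 0; S1 reads c1=-2 → after 1×micro: -2; S2 reads c1=-2 → after 2×micro: 0 ⇒ (c0=0, c1=-2, c2=0)
macro 4: S0 reads c1=-2 → after 1×micro: 0; S1 reads c1=-2 → after 1×micro: -2; S2 reads c1=-2 → after 2×micro: 0 ⇒ (c0=0, c1=-2, c2=0)
macro 5: S0 reads c1=-2 → after 1×micro: 0; S1 reads c1=-2 → after 1×micro: -2; S2 reads c1=-2 → after 2×micro: 0 ⇒ (c0=0, c1=-2, c2=0)

c0 at macro-step 5 = 0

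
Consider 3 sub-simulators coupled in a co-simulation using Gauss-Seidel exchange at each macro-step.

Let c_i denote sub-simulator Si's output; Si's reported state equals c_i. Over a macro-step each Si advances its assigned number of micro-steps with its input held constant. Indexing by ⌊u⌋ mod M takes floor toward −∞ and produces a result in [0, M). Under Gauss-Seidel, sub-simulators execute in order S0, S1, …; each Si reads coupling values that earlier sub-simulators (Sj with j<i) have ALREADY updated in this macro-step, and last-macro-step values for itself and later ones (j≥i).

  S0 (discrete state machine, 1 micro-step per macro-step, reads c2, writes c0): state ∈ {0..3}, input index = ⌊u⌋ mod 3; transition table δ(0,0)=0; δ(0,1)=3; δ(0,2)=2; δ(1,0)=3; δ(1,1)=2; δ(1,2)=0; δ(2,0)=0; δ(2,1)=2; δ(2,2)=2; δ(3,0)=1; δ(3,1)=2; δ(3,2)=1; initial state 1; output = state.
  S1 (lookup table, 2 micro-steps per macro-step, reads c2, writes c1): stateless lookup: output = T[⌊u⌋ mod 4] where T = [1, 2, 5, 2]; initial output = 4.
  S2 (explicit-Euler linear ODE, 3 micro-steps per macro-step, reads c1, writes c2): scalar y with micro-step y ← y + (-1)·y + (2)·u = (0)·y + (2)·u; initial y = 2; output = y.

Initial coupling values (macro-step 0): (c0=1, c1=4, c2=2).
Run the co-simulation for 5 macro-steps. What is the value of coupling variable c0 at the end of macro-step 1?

c0 at macro-step 1 = 0

macro 1: S0 reads c2=2 → after 1×micro: 0; S1 reads c2=2 → after 2×micro: 5; S2 reads c1=5 → after 3×micro: 10 ⇒ (c0=0, c1=5, c2=10)
macro 2: S0 reads c2=10 → after 1×micro: 3; S1 reads c2=10 → after 2×micro: 5; S2 reads c1=5 → after 3×micro: 10 ⇒ (c0=3, c1=5, c2=10)
macro 3: S0 reads c2=10 → after 1×micro: 2; S1 reads c2=10 → after 2×micro: 5; S2 reads c1=5 → after 3×micro: 10 ⇒ (c0=2, c1=5, c2=10)
macro 4: S0 reads c2=10 → after 1×micro: 2; S1 reads c2=10 → after 2×micro: 5; S2 reads c1=5 → after 3×micro: 10 ⇒ (c0=2, c1=5, c2=10)
macro 5: S0 reads c2=10 → after 1×micro: 2; S1 reads c2=10 → after 2×micro: 5; S2 reads c1=5 → after 3×micro: 10 ⇒ (c0=2, c1=5, c2=10)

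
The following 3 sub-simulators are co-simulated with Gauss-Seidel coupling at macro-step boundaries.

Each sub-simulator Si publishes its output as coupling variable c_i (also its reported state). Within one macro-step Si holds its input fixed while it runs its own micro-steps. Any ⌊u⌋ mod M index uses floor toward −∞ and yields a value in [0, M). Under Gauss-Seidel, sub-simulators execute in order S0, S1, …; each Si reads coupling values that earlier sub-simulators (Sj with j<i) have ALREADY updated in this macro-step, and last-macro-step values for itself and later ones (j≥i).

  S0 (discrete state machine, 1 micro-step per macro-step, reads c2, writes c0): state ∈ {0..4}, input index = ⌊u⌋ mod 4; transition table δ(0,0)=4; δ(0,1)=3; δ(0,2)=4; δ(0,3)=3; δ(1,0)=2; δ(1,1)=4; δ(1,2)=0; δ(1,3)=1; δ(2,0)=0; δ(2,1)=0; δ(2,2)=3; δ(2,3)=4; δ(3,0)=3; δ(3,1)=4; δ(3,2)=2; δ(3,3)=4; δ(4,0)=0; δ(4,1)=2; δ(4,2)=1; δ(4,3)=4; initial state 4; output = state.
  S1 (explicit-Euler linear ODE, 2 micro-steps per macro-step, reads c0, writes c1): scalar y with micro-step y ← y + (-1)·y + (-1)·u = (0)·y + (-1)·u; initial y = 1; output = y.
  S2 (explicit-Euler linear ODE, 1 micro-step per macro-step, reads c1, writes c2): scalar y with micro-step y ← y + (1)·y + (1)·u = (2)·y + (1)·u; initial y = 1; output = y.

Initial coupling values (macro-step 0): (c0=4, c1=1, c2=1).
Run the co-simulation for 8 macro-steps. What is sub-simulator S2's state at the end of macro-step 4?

S2 state at macro-step 4 = -8

macro 1: S0 reads c2=1 → after 1×micro: 2; S1 reads c0=2 → after 2×micro: -2; S2 reads c1=-2 → after 1×micro: 0 ⇒ (c0=2, c1=-2, c2=0)
macro 2: S0 reads c2=0 → after 1×micro: 0; S1 reads c0=0 → after 2×micro: 0; S2 reads c1=0 → after 1×micro: 0 ⇒ (c0=0, c1=0, c2=0)
macro 3: S0 reads c2=0 → after 1×micro: 4; S1 reads c0=4 → after 2×micro: -4; S2 reads c1=-4 → after 1×micro: -4 ⇒ (c0=4, c1=-4, c2=-4)
macro 4: S0 reads c2=-4 → after 1×micro: 0; S1 reads c0=0 → after 2×micro: 0; S2 reads c1=0 → after 1×micro: -8 ⇒ (c0=0, c1=0, c2=-8)
macro 5: S0 reads c2=-8 → after 1×micro: 4; S1 reads c0=4 → after 2×micro: -4; S2 reads c1=-4 → after 1×micro: -20 ⇒ (c0=4, c1=-4, c2=-20)
macro 6: S0 reads c2=-20 → after 1×micro: 0; S1 reads c0=0 → after 2×micro: 0; S2 reads c1=0 → after 1×micro: -40 ⇒ (c0=0, c1=0, c2=-40)
macro 7: S0 reads c2=-40 → after 1×micro: 4; S1 reads c0=4 → after 2×micro: -4; S2 reads c1=-4 → after 1×micro: -84 ⇒ (c0=4, c1=-4, c2=-84)
macro 8: S0 reads c2=-84 → after 1×micro: 0; S1 reads c0=0 → after 2×micro: 0; S2 reads c1=0 → after 1×micro: -168 ⇒ (c0=0, c1=0, c2=-168)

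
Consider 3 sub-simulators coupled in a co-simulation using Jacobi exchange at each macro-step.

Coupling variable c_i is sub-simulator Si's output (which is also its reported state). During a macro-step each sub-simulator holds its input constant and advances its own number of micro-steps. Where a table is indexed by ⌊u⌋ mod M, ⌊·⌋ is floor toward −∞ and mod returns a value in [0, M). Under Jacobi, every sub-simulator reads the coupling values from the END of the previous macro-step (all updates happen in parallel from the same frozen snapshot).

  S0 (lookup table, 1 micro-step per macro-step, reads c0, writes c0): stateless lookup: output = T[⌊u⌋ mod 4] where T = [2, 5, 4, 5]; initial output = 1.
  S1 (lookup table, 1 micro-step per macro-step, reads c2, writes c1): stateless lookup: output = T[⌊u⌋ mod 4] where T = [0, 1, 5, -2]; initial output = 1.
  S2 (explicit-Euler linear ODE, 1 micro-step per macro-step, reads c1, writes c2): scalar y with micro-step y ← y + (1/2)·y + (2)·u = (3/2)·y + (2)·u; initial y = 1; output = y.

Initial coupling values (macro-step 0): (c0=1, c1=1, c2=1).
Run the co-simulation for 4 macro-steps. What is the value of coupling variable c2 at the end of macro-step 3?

macro 1: S0 reads c0=1 → after 1×micro: 5; S1 reads c2=1 → after 1×micro: 1; S2 reads c1=1 → after 1×micro: 7/2 ⇒ (c0=5, c1=1, c2=7/2)
macro 2: S0 reads c0=5 → after 1×micro: 5; S1 reads c2=7/2 → after 1×micro: -2; S2 reads c1=1 → after 1×micro: 29/4 ⇒ (c0=5, c1=-2, c2=29/4)
macro 3: S0 reads c0=5 → after 1×micro: 5; S1 reads c2=29/4 → after 1×micro: -2; S2 reads c1=-2 → after 1×micro: 55/8 ⇒ (c0=5, c1=-2, c2=55/8)
macro 4: S0 reads c0=5 → after 1×micro: 5; S1 reads c2=55/8 → after 1×micro: 5; S2 reads c1=-2 → after 1×micro: 101/16 ⇒ (c0=5, c1=5, c2=101/16)

c2 at macro-step 3 = 55/8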